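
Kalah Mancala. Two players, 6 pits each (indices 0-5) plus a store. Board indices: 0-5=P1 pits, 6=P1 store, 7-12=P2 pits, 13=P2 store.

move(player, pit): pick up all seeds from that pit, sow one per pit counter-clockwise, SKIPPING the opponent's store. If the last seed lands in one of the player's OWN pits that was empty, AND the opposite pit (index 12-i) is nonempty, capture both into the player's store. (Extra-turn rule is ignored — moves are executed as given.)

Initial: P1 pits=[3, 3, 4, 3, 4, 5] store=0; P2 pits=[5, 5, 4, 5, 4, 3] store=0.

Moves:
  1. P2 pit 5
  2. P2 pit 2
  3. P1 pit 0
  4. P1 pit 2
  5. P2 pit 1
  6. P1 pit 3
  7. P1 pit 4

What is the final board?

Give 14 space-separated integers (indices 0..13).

Answer: 0 5 0 0 0 8 3 8 2 2 8 7 2 3

Derivation:
Move 1: P2 pit5 -> P1=[4,4,4,3,4,5](0) P2=[5,5,4,5,4,0](1)
Move 2: P2 pit2 -> P1=[4,4,4,3,4,5](0) P2=[5,5,0,6,5,1](2)
Move 3: P1 pit0 -> P1=[0,5,5,4,5,5](0) P2=[5,5,0,6,5,1](2)
Move 4: P1 pit2 -> P1=[0,5,0,5,6,6](1) P2=[6,5,0,6,5,1](2)
Move 5: P2 pit1 -> P1=[0,5,0,5,6,6](1) P2=[6,0,1,7,6,2](3)
Move 6: P1 pit3 -> P1=[0,5,0,0,7,7](2) P2=[7,1,1,7,6,2](3)
Move 7: P1 pit4 -> P1=[0,5,0,0,0,8](3) P2=[8,2,2,8,7,2](3)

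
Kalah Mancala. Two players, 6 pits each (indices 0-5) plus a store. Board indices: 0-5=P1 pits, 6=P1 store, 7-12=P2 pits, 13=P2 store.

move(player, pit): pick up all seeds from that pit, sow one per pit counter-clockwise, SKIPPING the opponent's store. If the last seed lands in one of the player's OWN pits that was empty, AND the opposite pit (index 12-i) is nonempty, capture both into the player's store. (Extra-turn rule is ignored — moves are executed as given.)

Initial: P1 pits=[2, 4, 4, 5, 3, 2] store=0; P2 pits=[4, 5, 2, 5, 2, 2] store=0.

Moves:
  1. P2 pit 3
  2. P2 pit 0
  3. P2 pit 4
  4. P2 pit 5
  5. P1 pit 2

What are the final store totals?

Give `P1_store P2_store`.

Move 1: P2 pit3 -> P1=[3,5,4,5,3,2](0) P2=[4,5,2,0,3,3](1)
Move 2: P2 pit0 -> P1=[3,5,4,5,3,2](0) P2=[0,6,3,1,4,3](1)
Move 3: P2 pit4 -> P1=[4,6,4,5,3,2](0) P2=[0,6,3,1,0,4](2)
Move 4: P2 pit5 -> P1=[5,7,5,5,3,2](0) P2=[0,6,3,1,0,0](3)
Move 5: P1 pit2 -> P1=[5,7,0,6,4,3](1) P2=[1,6,3,1,0,0](3)

Answer: 1 3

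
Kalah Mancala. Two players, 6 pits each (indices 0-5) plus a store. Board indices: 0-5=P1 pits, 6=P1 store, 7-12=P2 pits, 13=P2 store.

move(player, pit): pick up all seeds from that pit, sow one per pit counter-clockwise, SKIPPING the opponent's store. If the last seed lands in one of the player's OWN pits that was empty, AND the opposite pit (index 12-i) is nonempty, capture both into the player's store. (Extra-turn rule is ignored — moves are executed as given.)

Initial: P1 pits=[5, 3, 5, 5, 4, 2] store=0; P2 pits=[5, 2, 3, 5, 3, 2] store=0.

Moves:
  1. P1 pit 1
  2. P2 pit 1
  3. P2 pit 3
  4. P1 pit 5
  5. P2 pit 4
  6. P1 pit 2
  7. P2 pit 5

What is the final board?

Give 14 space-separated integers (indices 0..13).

Answer: 8 3 1 7 6 1 2 7 1 5 0 0 0 3

Derivation:
Move 1: P1 pit1 -> P1=[5,0,6,6,5,2](0) P2=[5,2,3,5,3,2](0)
Move 2: P2 pit1 -> P1=[5,0,6,6,5,2](0) P2=[5,0,4,6,3,2](0)
Move 3: P2 pit3 -> P1=[6,1,7,6,5,2](0) P2=[5,0,4,0,4,3](1)
Move 4: P1 pit5 -> P1=[6,1,7,6,5,0](1) P2=[6,0,4,0,4,3](1)
Move 5: P2 pit4 -> P1=[7,2,7,6,5,0](1) P2=[6,0,4,0,0,4](2)
Move 6: P1 pit2 -> P1=[7,2,0,7,6,1](2) P2=[7,1,5,0,0,4](2)
Move 7: P2 pit5 -> P1=[8,3,1,7,6,1](2) P2=[7,1,5,0,0,0](3)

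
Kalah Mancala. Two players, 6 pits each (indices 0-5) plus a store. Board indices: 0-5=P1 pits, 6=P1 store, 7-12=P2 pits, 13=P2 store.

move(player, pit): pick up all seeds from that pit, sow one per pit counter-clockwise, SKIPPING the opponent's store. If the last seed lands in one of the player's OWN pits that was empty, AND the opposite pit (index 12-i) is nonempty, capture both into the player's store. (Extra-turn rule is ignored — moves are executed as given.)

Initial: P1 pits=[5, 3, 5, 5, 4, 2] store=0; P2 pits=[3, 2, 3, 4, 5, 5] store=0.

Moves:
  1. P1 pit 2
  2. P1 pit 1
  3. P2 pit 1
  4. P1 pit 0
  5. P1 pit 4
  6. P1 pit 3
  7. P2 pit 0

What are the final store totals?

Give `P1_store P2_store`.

Move 1: P1 pit2 -> P1=[5,3,0,6,5,3](1) P2=[4,2,3,4,5,5](0)
Move 2: P1 pit1 -> P1=[5,0,1,7,6,3](1) P2=[4,2,3,4,5,5](0)
Move 3: P2 pit1 -> P1=[5,0,1,7,6,3](1) P2=[4,0,4,5,5,5](0)
Move 4: P1 pit0 -> P1=[0,1,2,8,7,4](1) P2=[4,0,4,5,5,5](0)
Move 5: P1 pit4 -> P1=[0,1,2,8,0,5](2) P2=[5,1,5,6,6,5](0)
Move 6: P1 pit3 -> P1=[0,1,2,0,1,6](3) P2=[6,2,6,7,7,5](0)
Move 7: P2 pit0 -> P1=[0,1,2,0,1,6](3) P2=[0,3,7,8,8,6](1)

Answer: 3 1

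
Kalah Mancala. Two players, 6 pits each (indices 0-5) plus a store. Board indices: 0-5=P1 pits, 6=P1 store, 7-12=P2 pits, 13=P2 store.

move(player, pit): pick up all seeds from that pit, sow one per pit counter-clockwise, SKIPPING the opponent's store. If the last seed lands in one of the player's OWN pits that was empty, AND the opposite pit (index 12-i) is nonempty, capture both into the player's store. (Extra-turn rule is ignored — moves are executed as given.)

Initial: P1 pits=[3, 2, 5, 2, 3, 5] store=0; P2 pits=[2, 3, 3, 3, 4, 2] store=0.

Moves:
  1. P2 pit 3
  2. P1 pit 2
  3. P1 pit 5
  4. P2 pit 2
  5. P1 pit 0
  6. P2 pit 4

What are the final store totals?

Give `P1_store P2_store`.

Answer: 2 3

Derivation:
Move 1: P2 pit3 -> P1=[3,2,5,2,3,5](0) P2=[2,3,3,0,5,3](1)
Move 2: P1 pit2 -> P1=[3,2,0,3,4,6](1) P2=[3,3,3,0,5,3](1)
Move 3: P1 pit5 -> P1=[3,2,0,3,4,0](2) P2=[4,4,4,1,6,3](1)
Move 4: P2 pit2 -> P1=[3,2,0,3,4,0](2) P2=[4,4,0,2,7,4](2)
Move 5: P1 pit0 -> P1=[0,3,1,4,4,0](2) P2=[4,4,0,2,7,4](2)
Move 6: P2 pit4 -> P1=[1,4,2,5,5,0](2) P2=[4,4,0,2,0,5](3)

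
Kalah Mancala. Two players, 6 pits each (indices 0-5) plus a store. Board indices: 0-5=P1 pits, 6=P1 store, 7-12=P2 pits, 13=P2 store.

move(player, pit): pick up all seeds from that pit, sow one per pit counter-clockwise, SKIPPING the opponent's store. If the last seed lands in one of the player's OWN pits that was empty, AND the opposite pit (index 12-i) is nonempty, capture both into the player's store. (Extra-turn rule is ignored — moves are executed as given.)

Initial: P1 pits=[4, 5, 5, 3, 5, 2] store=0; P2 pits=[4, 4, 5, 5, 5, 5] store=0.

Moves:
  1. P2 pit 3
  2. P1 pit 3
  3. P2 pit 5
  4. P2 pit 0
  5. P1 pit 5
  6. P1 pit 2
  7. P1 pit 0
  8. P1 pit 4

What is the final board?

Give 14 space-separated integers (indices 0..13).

Move 1: P2 pit3 -> P1=[5,6,5,3,5,2](0) P2=[4,4,5,0,6,6](1)
Move 2: P1 pit3 -> P1=[5,6,5,0,6,3](1) P2=[4,4,5,0,6,6](1)
Move 3: P2 pit5 -> P1=[6,7,6,1,7,3](1) P2=[4,4,5,0,6,0](2)
Move 4: P2 pit0 -> P1=[6,7,6,1,7,3](1) P2=[0,5,6,1,7,0](2)
Move 5: P1 pit5 -> P1=[6,7,6,1,7,0](2) P2=[1,6,6,1,7,0](2)
Move 6: P1 pit2 -> P1=[6,7,0,2,8,1](3) P2=[2,7,6,1,7,0](2)
Move 7: P1 pit0 -> P1=[0,8,1,3,9,2](4) P2=[2,7,6,1,7,0](2)
Move 8: P1 pit4 -> P1=[0,8,1,3,0,3](7) P2=[3,8,7,2,8,0](2)

Answer: 0 8 1 3 0 3 7 3 8 7 2 8 0 2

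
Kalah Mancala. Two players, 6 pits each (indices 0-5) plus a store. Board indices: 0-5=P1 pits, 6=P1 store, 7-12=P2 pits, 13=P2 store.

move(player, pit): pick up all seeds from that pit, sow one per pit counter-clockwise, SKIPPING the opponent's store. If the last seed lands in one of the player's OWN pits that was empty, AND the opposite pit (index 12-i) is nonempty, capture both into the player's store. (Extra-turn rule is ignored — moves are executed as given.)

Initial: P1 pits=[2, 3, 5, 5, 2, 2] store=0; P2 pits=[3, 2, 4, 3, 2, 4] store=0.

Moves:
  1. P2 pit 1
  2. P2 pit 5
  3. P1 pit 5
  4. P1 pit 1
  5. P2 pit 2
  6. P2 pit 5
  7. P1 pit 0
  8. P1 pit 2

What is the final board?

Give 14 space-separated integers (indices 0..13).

Move 1: P2 pit1 -> P1=[2,3,5,5,2,2](0) P2=[3,0,5,4,2,4](0)
Move 2: P2 pit5 -> P1=[3,4,6,5,2,2](0) P2=[3,0,5,4,2,0](1)
Move 3: P1 pit5 -> P1=[3,4,6,5,2,0](1) P2=[4,0,5,4,2,0](1)
Move 4: P1 pit1 -> P1=[3,0,7,6,3,0](6) P2=[0,0,5,4,2,0](1)
Move 5: P2 pit2 -> P1=[4,0,7,6,3,0](6) P2=[0,0,0,5,3,1](2)
Move 6: P2 pit5 -> P1=[4,0,7,6,3,0](6) P2=[0,0,0,5,3,0](3)
Move 7: P1 pit0 -> P1=[0,1,8,7,4,0](6) P2=[0,0,0,5,3,0](3)
Move 8: P1 pit2 -> P1=[0,1,0,8,5,1](7) P2=[1,1,1,6,3,0](3)

Answer: 0 1 0 8 5 1 7 1 1 1 6 3 0 3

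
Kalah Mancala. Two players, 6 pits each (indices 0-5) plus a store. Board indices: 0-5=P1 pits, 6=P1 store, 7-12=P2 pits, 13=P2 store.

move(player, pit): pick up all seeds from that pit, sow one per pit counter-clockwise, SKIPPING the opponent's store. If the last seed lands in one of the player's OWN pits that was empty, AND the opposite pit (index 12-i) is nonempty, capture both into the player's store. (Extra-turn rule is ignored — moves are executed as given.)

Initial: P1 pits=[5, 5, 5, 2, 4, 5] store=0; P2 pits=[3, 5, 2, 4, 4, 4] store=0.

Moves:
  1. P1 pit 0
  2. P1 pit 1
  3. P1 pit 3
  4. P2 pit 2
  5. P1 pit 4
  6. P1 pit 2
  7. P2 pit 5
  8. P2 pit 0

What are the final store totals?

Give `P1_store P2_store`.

Answer: 4 2

Derivation:
Move 1: P1 pit0 -> P1=[0,6,6,3,5,6](0) P2=[3,5,2,4,4,4](0)
Move 2: P1 pit1 -> P1=[0,0,7,4,6,7](1) P2=[4,5,2,4,4,4](0)
Move 3: P1 pit3 -> P1=[0,0,7,0,7,8](2) P2=[5,5,2,4,4,4](0)
Move 4: P2 pit2 -> P1=[0,0,7,0,7,8](2) P2=[5,5,0,5,5,4](0)
Move 5: P1 pit4 -> P1=[0,0,7,0,0,9](3) P2=[6,6,1,6,6,4](0)
Move 6: P1 pit2 -> P1=[0,0,0,1,1,10](4) P2=[7,7,2,6,6,4](0)
Move 7: P2 pit5 -> P1=[1,1,1,1,1,10](4) P2=[7,7,2,6,6,0](1)
Move 8: P2 pit0 -> P1=[2,1,1,1,1,10](4) P2=[0,8,3,7,7,1](2)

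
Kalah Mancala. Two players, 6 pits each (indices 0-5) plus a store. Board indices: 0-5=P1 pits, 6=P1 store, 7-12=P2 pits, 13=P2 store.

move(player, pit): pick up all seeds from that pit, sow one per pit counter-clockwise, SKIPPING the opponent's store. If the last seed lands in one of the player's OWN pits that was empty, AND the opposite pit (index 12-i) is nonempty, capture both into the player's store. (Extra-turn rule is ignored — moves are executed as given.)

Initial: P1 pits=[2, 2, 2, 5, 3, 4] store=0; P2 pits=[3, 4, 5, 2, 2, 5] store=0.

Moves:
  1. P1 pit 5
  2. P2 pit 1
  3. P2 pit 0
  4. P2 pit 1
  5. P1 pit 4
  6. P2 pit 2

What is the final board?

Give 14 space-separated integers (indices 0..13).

Answer: 3 3 3 6 1 1 2 1 0 0 5 5 7 2

Derivation:
Move 1: P1 pit5 -> P1=[2,2,2,5,3,0](1) P2=[4,5,6,2,2,5](0)
Move 2: P2 pit1 -> P1=[2,2,2,5,3,0](1) P2=[4,0,7,3,3,6](1)
Move 3: P2 pit0 -> P1=[2,2,2,5,3,0](1) P2=[0,1,8,4,4,6](1)
Move 4: P2 pit1 -> P1=[2,2,2,5,3,0](1) P2=[0,0,9,4,4,6](1)
Move 5: P1 pit4 -> P1=[2,2,2,5,0,1](2) P2=[1,0,9,4,4,6](1)
Move 6: P2 pit2 -> P1=[3,3,3,6,1,1](2) P2=[1,0,0,5,5,7](2)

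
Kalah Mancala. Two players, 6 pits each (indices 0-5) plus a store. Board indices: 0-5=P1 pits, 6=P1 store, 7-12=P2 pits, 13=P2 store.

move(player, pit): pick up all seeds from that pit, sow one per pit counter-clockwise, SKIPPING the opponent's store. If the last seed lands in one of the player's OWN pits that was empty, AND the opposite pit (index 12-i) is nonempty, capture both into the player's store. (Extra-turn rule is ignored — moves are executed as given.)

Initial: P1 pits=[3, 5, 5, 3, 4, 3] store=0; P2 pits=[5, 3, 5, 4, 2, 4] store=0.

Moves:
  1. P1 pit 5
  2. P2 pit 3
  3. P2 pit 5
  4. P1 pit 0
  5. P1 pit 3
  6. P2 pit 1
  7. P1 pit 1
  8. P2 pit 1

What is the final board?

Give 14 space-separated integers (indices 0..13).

Answer: 0 0 8 1 7 2 10 2 0 7 1 4 1 3

Derivation:
Move 1: P1 pit5 -> P1=[3,5,5,3,4,0](1) P2=[6,4,5,4,2,4](0)
Move 2: P2 pit3 -> P1=[4,5,5,3,4,0](1) P2=[6,4,5,0,3,5](1)
Move 3: P2 pit5 -> P1=[5,6,6,4,4,0](1) P2=[6,4,5,0,3,0](2)
Move 4: P1 pit0 -> P1=[0,7,7,5,5,0](8) P2=[0,4,5,0,3,0](2)
Move 5: P1 pit3 -> P1=[0,7,7,0,6,1](9) P2=[1,5,5,0,3,0](2)
Move 6: P2 pit1 -> P1=[0,7,7,0,6,1](9) P2=[1,0,6,1,4,1](3)
Move 7: P1 pit1 -> P1=[0,0,8,1,7,2](10) P2=[2,1,6,1,4,1](3)
Move 8: P2 pit1 -> P1=[0,0,8,1,7,2](10) P2=[2,0,7,1,4,1](3)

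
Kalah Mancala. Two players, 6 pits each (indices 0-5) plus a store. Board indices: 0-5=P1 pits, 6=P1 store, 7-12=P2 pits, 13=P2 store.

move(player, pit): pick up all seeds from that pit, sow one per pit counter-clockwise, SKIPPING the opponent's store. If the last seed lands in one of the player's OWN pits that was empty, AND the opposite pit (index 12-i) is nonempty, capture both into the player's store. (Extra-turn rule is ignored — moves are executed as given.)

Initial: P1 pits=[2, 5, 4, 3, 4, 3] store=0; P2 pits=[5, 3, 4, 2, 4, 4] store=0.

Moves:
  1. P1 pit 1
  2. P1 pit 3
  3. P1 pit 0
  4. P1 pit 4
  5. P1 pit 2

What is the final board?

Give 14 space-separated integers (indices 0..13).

Answer: 0 1 0 1 1 7 4 8 5 5 3 4 4 0

Derivation:
Move 1: P1 pit1 -> P1=[2,0,5,4,5,4](1) P2=[5,3,4,2,4,4](0)
Move 2: P1 pit3 -> P1=[2,0,5,0,6,5](2) P2=[6,3,4,2,4,4](0)
Move 3: P1 pit0 -> P1=[0,1,6,0,6,5](2) P2=[6,3,4,2,4,4](0)
Move 4: P1 pit4 -> P1=[0,1,6,0,0,6](3) P2=[7,4,5,3,4,4](0)
Move 5: P1 pit2 -> P1=[0,1,0,1,1,7](4) P2=[8,5,5,3,4,4](0)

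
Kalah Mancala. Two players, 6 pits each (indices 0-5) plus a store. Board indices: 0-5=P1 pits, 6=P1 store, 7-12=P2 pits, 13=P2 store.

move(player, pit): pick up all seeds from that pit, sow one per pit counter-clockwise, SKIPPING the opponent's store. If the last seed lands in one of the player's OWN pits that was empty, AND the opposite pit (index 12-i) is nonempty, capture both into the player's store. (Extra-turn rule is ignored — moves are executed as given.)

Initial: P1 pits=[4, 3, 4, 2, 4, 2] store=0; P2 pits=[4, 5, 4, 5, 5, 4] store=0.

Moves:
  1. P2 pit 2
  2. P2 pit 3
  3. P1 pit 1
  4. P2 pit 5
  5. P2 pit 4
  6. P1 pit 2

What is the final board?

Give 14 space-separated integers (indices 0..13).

Answer: 7 2 0 6 8 4 1 5 6 1 1 0 1 4

Derivation:
Move 1: P2 pit2 -> P1=[4,3,4,2,4,2](0) P2=[4,5,0,6,6,5](1)
Move 2: P2 pit3 -> P1=[5,4,5,2,4,2](0) P2=[4,5,0,0,7,6](2)
Move 3: P1 pit1 -> P1=[5,0,6,3,5,3](0) P2=[4,5,0,0,7,6](2)
Move 4: P2 pit5 -> P1=[6,1,7,4,6,3](0) P2=[4,5,0,0,7,0](3)
Move 5: P2 pit4 -> P1=[7,2,8,5,7,3](0) P2=[4,5,0,0,0,1](4)
Move 6: P1 pit2 -> P1=[7,2,0,6,8,4](1) P2=[5,6,1,1,0,1](4)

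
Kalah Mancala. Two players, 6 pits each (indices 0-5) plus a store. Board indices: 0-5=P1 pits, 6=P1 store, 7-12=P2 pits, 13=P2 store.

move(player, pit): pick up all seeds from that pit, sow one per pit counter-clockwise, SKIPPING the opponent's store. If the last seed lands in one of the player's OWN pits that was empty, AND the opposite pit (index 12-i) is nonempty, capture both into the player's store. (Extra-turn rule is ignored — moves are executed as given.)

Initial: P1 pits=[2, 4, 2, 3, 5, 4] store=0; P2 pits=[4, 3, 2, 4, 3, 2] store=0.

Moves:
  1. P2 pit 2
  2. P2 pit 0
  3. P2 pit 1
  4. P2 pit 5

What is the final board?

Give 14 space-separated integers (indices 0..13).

Move 1: P2 pit2 -> P1=[2,4,2,3,5,4](0) P2=[4,3,0,5,4,2](0)
Move 2: P2 pit0 -> P1=[2,4,2,3,5,4](0) P2=[0,4,1,6,5,2](0)
Move 3: P2 pit1 -> P1=[2,4,2,3,5,4](0) P2=[0,0,2,7,6,3](0)
Move 4: P2 pit5 -> P1=[3,5,2,3,5,4](0) P2=[0,0,2,7,6,0](1)

Answer: 3 5 2 3 5 4 0 0 0 2 7 6 0 1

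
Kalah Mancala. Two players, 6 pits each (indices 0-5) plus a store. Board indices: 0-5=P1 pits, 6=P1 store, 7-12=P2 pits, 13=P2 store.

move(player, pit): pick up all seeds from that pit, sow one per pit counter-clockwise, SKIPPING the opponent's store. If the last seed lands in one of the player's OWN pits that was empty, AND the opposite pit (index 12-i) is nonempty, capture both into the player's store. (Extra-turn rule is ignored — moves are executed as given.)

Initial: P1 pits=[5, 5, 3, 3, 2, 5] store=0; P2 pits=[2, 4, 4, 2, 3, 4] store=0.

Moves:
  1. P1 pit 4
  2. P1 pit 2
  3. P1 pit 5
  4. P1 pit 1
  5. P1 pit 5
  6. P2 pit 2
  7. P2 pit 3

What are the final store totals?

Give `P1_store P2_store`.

Move 1: P1 pit4 -> P1=[5,5,3,3,0,6](1) P2=[2,4,4,2,3,4](0)
Move 2: P1 pit2 -> P1=[5,5,0,4,1,7](1) P2=[2,4,4,2,3,4](0)
Move 3: P1 pit5 -> P1=[5,5,0,4,1,0](2) P2=[3,5,5,3,4,5](0)
Move 4: P1 pit1 -> P1=[5,0,1,5,2,1](3) P2=[3,5,5,3,4,5](0)
Move 5: P1 pit5 -> P1=[5,0,1,5,2,0](4) P2=[3,5,5,3,4,5](0)
Move 6: P2 pit2 -> P1=[6,0,1,5,2,0](4) P2=[3,5,0,4,5,6](1)
Move 7: P2 pit3 -> P1=[7,0,1,5,2,0](4) P2=[3,5,0,0,6,7](2)

Answer: 4 2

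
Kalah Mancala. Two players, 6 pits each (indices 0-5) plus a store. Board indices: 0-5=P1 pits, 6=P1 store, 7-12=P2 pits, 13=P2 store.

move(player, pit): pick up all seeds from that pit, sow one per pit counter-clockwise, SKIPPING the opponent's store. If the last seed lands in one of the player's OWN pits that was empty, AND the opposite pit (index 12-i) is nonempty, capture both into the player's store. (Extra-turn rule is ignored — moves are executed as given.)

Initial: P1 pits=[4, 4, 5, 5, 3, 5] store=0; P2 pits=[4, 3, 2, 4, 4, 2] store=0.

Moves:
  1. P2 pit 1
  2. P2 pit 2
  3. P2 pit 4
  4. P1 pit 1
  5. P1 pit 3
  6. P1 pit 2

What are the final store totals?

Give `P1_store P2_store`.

Move 1: P2 pit1 -> P1=[4,4,5,5,3,5](0) P2=[4,0,3,5,5,2](0)
Move 2: P2 pit2 -> P1=[4,4,5,5,3,5](0) P2=[4,0,0,6,6,3](0)
Move 3: P2 pit4 -> P1=[5,5,6,6,3,5](0) P2=[4,0,0,6,0,4](1)
Move 4: P1 pit1 -> P1=[5,0,7,7,4,6](1) P2=[4,0,0,6,0,4](1)
Move 5: P1 pit3 -> P1=[5,0,7,0,5,7](2) P2=[5,1,1,7,0,4](1)
Move 6: P1 pit2 -> P1=[5,0,0,1,6,8](3) P2=[6,2,2,7,0,4](1)

Answer: 3 1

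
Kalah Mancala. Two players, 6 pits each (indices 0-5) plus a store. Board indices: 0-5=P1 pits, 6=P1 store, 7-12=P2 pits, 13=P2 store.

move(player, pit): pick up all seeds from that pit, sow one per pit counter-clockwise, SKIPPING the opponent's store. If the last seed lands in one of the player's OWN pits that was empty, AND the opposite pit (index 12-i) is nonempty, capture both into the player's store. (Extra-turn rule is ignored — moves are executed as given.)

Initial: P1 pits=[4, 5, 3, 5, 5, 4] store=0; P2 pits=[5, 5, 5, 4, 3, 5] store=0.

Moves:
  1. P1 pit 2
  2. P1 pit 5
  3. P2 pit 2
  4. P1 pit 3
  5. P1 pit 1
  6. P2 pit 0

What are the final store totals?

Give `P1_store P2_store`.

Answer: 3 2

Derivation:
Move 1: P1 pit2 -> P1=[4,5,0,6,6,5](0) P2=[5,5,5,4,3,5](0)
Move 2: P1 pit5 -> P1=[4,5,0,6,6,0](1) P2=[6,6,6,5,3,5](0)
Move 3: P2 pit2 -> P1=[5,6,0,6,6,0](1) P2=[6,6,0,6,4,6](1)
Move 4: P1 pit3 -> P1=[5,6,0,0,7,1](2) P2=[7,7,1,6,4,6](1)
Move 5: P1 pit1 -> P1=[5,0,1,1,8,2](3) P2=[8,7,1,6,4,6](1)
Move 6: P2 pit0 -> P1=[6,1,1,1,8,2](3) P2=[0,8,2,7,5,7](2)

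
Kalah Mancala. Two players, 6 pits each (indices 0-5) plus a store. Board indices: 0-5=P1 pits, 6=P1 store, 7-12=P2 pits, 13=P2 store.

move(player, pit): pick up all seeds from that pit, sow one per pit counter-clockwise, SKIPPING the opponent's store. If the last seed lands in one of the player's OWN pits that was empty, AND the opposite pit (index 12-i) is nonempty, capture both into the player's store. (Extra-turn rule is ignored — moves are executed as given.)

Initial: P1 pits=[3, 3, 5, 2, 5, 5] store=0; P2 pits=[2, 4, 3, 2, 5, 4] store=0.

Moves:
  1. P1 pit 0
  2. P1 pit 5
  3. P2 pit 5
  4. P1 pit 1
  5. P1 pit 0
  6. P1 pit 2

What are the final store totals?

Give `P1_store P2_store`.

Answer: 9 1

Derivation:
Move 1: P1 pit0 -> P1=[0,4,6,3,5,5](0) P2=[2,4,3,2,5,4](0)
Move 2: P1 pit5 -> P1=[0,4,6,3,5,0](1) P2=[3,5,4,3,5,4](0)
Move 3: P2 pit5 -> P1=[1,5,7,3,5,0](1) P2=[3,5,4,3,5,0](1)
Move 4: P1 pit1 -> P1=[1,0,8,4,6,1](2) P2=[3,5,4,3,5,0](1)
Move 5: P1 pit0 -> P1=[0,0,8,4,6,1](8) P2=[3,5,4,3,0,0](1)
Move 6: P1 pit2 -> P1=[0,0,0,5,7,2](9) P2=[4,6,5,4,0,0](1)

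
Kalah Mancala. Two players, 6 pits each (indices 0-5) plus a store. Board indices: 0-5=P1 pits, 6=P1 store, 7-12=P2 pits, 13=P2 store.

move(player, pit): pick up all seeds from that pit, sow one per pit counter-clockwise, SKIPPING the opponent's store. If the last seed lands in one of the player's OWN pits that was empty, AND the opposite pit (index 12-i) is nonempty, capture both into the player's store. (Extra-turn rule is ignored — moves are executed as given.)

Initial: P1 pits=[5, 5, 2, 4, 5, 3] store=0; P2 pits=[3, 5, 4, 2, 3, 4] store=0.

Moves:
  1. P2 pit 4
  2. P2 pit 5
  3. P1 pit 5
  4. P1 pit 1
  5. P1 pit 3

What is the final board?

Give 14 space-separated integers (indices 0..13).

Move 1: P2 pit4 -> P1=[6,5,2,4,5,3](0) P2=[3,5,4,2,0,5](1)
Move 2: P2 pit5 -> P1=[7,6,3,5,5,3](0) P2=[3,5,4,2,0,0](2)
Move 3: P1 pit5 -> P1=[7,6,3,5,5,0](1) P2=[4,6,4,2,0,0](2)
Move 4: P1 pit1 -> P1=[7,0,4,6,6,1](2) P2=[5,6,4,2,0,0](2)
Move 5: P1 pit3 -> P1=[7,0,4,0,7,2](3) P2=[6,7,5,2,0,0](2)

Answer: 7 0 4 0 7 2 3 6 7 5 2 0 0 2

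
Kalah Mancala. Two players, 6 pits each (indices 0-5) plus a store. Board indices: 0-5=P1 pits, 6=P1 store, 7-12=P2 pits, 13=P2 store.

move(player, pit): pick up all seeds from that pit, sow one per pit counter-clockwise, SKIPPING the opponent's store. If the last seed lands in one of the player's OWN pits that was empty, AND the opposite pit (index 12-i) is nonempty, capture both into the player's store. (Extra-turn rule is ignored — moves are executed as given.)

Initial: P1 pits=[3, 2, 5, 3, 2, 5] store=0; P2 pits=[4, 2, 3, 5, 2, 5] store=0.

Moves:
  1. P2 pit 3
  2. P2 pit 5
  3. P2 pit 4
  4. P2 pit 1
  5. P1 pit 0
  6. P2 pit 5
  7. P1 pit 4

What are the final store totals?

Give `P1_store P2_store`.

Move 1: P2 pit3 -> P1=[4,3,5,3,2,5](0) P2=[4,2,3,0,3,6](1)
Move 2: P2 pit5 -> P1=[5,4,6,4,3,5](0) P2=[4,2,3,0,3,0](2)
Move 3: P2 pit4 -> P1=[6,4,6,4,3,5](0) P2=[4,2,3,0,0,1](3)
Move 4: P2 pit1 -> P1=[6,4,0,4,3,5](0) P2=[4,0,4,0,0,1](10)
Move 5: P1 pit0 -> P1=[0,5,1,5,4,6](1) P2=[4,0,4,0,0,1](10)
Move 6: P2 pit5 -> P1=[0,5,1,5,4,6](1) P2=[4,0,4,0,0,0](11)
Move 7: P1 pit4 -> P1=[0,5,1,5,0,7](2) P2=[5,1,4,0,0,0](11)

Answer: 2 11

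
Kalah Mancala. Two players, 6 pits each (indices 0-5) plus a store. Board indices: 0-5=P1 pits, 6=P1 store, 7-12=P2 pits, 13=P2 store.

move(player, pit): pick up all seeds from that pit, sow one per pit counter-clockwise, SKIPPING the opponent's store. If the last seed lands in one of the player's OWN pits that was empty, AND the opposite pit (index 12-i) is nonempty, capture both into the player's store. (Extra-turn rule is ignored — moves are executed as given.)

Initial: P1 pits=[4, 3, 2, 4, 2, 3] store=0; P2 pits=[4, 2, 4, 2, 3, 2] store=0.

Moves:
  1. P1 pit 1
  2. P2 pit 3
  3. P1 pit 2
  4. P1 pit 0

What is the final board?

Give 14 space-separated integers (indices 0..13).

Move 1: P1 pit1 -> P1=[4,0,3,5,3,3](0) P2=[4,2,4,2,3,2](0)
Move 2: P2 pit3 -> P1=[4,0,3,5,3,3](0) P2=[4,2,4,0,4,3](0)
Move 3: P1 pit2 -> P1=[4,0,0,6,4,4](0) P2=[4,2,4,0,4,3](0)
Move 4: P1 pit0 -> P1=[0,1,1,7,5,4](0) P2=[4,2,4,0,4,3](0)

Answer: 0 1 1 7 5 4 0 4 2 4 0 4 3 0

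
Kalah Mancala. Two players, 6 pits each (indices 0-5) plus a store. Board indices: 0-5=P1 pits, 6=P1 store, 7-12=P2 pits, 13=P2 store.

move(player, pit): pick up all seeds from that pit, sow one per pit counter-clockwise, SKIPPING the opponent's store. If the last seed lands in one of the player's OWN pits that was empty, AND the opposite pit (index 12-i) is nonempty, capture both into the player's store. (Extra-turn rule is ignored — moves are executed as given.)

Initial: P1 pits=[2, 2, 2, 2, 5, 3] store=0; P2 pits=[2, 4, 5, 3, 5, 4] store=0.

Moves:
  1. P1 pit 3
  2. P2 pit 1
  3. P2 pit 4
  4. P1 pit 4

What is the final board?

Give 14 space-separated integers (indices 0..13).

Answer: 3 3 3 1 0 5 1 3 1 7 5 0 6 1

Derivation:
Move 1: P1 pit3 -> P1=[2,2,2,0,6,4](0) P2=[2,4,5,3,5,4](0)
Move 2: P2 pit1 -> P1=[2,2,2,0,6,4](0) P2=[2,0,6,4,6,5](0)
Move 3: P2 pit4 -> P1=[3,3,3,1,6,4](0) P2=[2,0,6,4,0,6](1)
Move 4: P1 pit4 -> P1=[3,3,3,1,0,5](1) P2=[3,1,7,5,0,6](1)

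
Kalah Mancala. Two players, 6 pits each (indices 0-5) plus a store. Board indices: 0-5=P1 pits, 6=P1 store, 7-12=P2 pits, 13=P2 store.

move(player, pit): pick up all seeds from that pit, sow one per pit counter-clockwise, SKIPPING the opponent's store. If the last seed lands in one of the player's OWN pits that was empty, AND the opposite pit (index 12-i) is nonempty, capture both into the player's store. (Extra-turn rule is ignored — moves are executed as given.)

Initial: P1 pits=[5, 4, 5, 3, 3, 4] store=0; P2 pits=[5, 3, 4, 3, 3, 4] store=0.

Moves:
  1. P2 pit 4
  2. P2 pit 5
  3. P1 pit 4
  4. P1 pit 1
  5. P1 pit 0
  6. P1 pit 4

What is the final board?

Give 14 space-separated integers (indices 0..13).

Answer: 0 1 8 6 0 8 4 7 3 4 3 0 0 2

Derivation:
Move 1: P2 pit4 -> P1=[6,4,5,3,3,4](0) P2=[5,3,4,3,0,5](1)
Move 2: P2 pit5 -> P1=[7,5,6,4,3,4](0) P2=[5,3,4,3,0,0](2)
Move 3: P1 pit4 -> P1=[7,5,6,4,0,5](1) P2=[6,3,4,3,0,0](2)
Move 4: P1 pit1 -> P1=[7,0,7,5,1,6](2) P2=[6,3,4,3,0,0](2)
Move 5: P1 pit0 -> P1=[0,1,8,6,2,7](3) P2=[7,3,4,3,0,0](2)
Move 6: P1 pit4 -> P1=[0,1,8,6,0,8](4) P2=[7,3,4,3,0,0](2)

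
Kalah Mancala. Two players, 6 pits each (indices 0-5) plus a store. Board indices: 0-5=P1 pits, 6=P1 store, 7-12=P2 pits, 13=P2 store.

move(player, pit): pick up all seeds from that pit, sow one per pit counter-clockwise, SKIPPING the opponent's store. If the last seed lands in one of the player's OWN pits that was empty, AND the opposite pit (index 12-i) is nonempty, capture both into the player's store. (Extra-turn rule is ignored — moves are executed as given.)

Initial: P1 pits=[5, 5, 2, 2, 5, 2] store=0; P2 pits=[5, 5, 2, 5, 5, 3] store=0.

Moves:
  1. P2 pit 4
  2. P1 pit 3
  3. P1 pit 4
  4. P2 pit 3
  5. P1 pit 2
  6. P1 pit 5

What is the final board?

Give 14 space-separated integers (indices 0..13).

Move 1: P2 pit4 -> P1=[6,6,3,2,5,2](0) P2=[5,5,2,5,0,4](1)
Move 2: P1 pit3 -> P1=[6,6,3,0,6,3](0) P2=[5,5,2,5,0,4](1)
Move 3: P1 pit4 -> P1=[6,6,3,0,0,4](1) P2=[6,6,3,6,0,4](1)
Move 4: P2 pit3 -> P1=[7,7,4,0,0,4](1) P2=[6,6,3,0,1,5](2)
Move 5: P1 pit2 -> P1=[7,7,0,1,1,5](2) P2=[6,6,3,0,1,5](2)
Move 6: P1 pit5 -> P1=[7,7,0,1,1,0](3) P2=[7,7,4,1,1,5](2)

Answer: 7 7 0 1 1 0 3 7 7 4 1 1 5 2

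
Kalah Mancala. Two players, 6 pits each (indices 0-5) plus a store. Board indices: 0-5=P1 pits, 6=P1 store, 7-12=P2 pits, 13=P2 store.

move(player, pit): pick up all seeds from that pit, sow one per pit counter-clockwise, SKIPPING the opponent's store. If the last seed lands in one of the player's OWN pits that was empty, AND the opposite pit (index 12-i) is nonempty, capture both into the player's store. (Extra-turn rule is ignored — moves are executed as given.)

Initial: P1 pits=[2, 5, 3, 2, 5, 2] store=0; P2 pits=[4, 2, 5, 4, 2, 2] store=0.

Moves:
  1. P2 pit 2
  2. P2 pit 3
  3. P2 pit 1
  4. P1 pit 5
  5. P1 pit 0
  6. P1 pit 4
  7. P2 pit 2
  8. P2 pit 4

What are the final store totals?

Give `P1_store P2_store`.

Move 1: P2 pit2 -> P1=[3,5,3,2,5,2](0) P2=[4,2,0,5,3,3](1)
Move 2: P2 pit3 -> P1=[4,6,3,2,5,2](0) P2=[4,2,0,0,4,4](2)
Move 3: P2 pit1 -> P1=[4,6,0,2,5,2](0) P2=[4,0,1,0,4,4](6)
Move 4: P1 pit5 -> P1=[4,6,0,2,5,0](1) P2=[5,0,1,0,4,4](6)
Move 5: P1 pit0 -> P1=[0,7,1,3,6,0](1) P2=[5,0,1,0,4,4](6)
Move 6: P1 pit4 -> P1=[0,7,1,3,0,1](2) P2=[6,1,2,1,4,4](6)
Move 7: P2 pit2 -> P1=[0,7,1,3,0,1](2) P2=[6,1,0,2,5,4](6)
Move 8: P2 pit4 -> P1=[1,8,2,3,0,1](2) P2=[6,1,0,2,0,5](7)

Answer: 2 7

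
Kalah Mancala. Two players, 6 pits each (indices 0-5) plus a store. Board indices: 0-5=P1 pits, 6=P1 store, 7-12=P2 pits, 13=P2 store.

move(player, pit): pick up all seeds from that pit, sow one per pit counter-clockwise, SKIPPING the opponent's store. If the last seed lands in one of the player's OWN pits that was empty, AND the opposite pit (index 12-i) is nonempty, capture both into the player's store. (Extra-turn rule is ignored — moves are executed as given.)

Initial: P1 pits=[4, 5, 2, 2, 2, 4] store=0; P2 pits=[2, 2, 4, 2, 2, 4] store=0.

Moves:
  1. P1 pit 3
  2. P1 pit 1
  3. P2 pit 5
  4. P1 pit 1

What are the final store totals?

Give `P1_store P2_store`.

Move 1: P1 pit3 -> P1=[4,5,2,0,3,5](0) P2=[2,2,4,2,2,4](0)
Move 2: P1 pit1 -> P1=[4,0,3,1,4,6](1) P2=[2,2,4,2,2,4](0)
Move 3: P2 pit5 -> P1=[5,1,4,1,4,6](1) P2=[2,2,4,2,2,0](1)
Move 4: P1 pit1 -> P1=[5,0,5,1,4,6](1) P2=[2,2,4,2,2,0](1)

Answer: 1 1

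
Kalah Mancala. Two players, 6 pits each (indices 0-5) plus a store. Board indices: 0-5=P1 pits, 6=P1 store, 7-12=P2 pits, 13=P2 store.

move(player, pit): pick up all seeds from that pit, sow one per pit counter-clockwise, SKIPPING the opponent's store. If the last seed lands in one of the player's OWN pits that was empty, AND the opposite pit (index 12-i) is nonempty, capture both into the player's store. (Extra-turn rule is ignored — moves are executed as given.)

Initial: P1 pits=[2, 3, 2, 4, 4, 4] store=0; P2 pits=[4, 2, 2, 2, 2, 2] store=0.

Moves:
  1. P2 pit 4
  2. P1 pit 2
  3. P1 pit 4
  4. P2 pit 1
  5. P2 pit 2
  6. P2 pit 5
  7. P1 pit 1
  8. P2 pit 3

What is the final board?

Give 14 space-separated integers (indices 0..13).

Answer: 4 0 2 5 0 5 1 5 0 0 0 2 1 8

Derivation:
Move 1: P2 pit4 -> P1=[2,3,2,4,4,4](0) P2=[4,2,2,2,0,3](1)
Move 2: P1 pit2 -> P1=[2,3,0,5,5,4](0) P2=[4,2,2,2,0,3](1)
Move 3: P1 pit4 -> P1=[2,3,0,5,0,5](1) P2=[5,3,3,2,0,3](1)
Move 4: P2 pit1 -> P1=[2,0,0,5,0,5](1) P2=[5,0,4,3,0,3](5)
Move 5: P2 pit2 -> P1=[2,0,0,5,0,5](1) P2=[5,0,0,4,1,4](6)
Move 6: P2 pit5 -> P1=[3,1,1,5,0,5](1) P2=[5,0,0,4,1,0](7)
Move 7: P1 pit1 -> P1=[3,0,2,5,0,5](1) P2=[5,0,0,4,1,0](7)
Move 8: P2 pit3 -> P1=[4,0,2,5,0,5](1) P2=[5,0,0,0,2,1](8)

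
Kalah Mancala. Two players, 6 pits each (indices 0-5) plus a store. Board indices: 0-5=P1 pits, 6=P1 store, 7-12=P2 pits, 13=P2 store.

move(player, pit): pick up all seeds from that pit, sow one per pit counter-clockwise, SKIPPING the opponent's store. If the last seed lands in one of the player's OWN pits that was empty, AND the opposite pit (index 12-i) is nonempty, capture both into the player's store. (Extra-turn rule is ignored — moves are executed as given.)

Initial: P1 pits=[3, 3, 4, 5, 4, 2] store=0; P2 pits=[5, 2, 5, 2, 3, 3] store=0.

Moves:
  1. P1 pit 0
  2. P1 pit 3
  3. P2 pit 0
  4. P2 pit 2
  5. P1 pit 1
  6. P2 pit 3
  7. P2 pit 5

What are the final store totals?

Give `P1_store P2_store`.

Answer: 2 4

Derivation:
Move 1: P1 pit0 -> P1=[0,4,5,6,4,2](0) P2=[5,2,5,2,3,3](0)
Move 2: P1 pit3 -> P1=[0,4,5,0,5,3](1) P2=[6,3,6,2,3,3](0)
Move 3: P2 pit0 -> P1=[0,4,5,0,5,3](1) P2=[0,4,7,3,4,4](1)
Move 4: P2 pit2 -> P1=[1,5,6,0,5,3](1) P2=[0,4,0,4,5,5](2)
Move 5: P1 pit1 -> P1=[1,0,7,1,6,4](2) P2=[0,4,0,4,5,5](2)
Move 6: P2 pit3 -> P1=[2,0,7,1,6,4](2) P2=[0,4,0,0,6,6](3)
Move 7: P2 pit5 -> P1=[3,1,8,2,7,4](2) P2=[0,4,0,0,6,0](4)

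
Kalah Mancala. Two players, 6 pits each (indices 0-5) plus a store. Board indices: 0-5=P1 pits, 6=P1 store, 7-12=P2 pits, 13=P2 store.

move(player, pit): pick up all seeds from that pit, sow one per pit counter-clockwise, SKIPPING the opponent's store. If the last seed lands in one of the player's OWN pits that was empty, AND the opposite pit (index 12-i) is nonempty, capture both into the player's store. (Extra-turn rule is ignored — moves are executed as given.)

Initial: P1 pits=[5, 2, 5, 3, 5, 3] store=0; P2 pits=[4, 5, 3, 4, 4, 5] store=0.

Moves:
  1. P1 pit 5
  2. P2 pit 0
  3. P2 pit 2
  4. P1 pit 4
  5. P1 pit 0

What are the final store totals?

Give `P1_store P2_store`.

Answer: 2 1

Derivation:
Move 1: P1 pit5 -> P1=[5,2,5,3,5,0](1) P2=[5,6,3,4,4,5](0)
Move 2: P2 pit0 -> P1=[5,2,5,3,5,0](1) P2=[0,7,4,5,5,6](0)
Move 3: P2 pit2 -> P1=[5,2,5,3,5,0](1) P2=[0,7,0,6,6,7](1)
Move 4: P1 pit4 -> P1=[5,2,5,3,0,1](2) P2=[1,8,1,6,6,7](1)
Move 5: P1 pit0 -> P1=[0,3,6,4,1,2](2) P2=[1,8,1,6,6,7](1)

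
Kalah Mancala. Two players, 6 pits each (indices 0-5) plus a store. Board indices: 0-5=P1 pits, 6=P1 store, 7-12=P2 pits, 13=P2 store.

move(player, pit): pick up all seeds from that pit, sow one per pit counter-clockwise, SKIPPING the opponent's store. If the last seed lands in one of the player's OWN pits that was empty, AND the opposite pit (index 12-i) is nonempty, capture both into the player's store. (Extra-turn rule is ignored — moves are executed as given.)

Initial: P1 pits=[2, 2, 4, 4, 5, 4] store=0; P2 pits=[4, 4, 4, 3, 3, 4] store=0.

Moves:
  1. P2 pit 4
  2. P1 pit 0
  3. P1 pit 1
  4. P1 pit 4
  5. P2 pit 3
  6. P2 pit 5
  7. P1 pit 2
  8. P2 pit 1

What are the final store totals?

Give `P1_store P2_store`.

Move 1: P2 pit4 -> P1=[3,2,4,4,5,4](0) P2=[4,4,4,3,0,5](1)
Move 2: P1 pit0 -> P1=[0,3,5,5,5,4](0) P2=[4,4,4,3,0,5](1)
Move 3: P1 pit1 -> P1=[0,0,6,6,6,4](0) P2=[4,4,4,3,0,5](1)
Move 4: P1 pit4 -> P1=[0,0,6,6,0,5](1) P2=[5,5,5,4,0,5](1)
Move 5: P2 pit3 -> P1=[1,0,6,6,0,5](1) P2=[5,5,5,0,1,6](2)
Move 6: P2 pit5 -> P1=[2,1,7,7,1,5](1) P2=[5,5,5,0,1,0](3)
Move 7: P1 pit2 -> P1=[2,1,0,8,2,6](2) P2=[6,6,6,0,1,0](3)
Move 8: P2 pit1 -> P1=[3,1,0,8,2,6](2) P2=[6,0,7,1,2,1](4)

Answer: 2 4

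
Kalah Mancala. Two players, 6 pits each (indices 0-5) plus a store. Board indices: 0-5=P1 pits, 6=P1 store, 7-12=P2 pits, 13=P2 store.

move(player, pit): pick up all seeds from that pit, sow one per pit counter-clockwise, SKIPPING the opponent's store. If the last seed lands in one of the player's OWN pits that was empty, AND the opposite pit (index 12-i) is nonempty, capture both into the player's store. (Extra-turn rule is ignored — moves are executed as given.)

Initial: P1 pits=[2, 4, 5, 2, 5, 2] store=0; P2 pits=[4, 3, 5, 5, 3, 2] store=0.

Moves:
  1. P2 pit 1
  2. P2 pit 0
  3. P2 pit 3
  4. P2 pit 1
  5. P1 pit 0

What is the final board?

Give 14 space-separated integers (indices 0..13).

Answer: 0 6 7 4 5 2 0 0 0 8 0 6 3 1

Derivation:
Move 1: P2 pit1 -> P1=[2,4,5,2,5,2](0) P2=[4,0,6,6,4,2](0)
Move 2: P2 pit0 -> P1=[2,4,5,2,5,2](0) P2=[0,1,7,7,5,2](0)
Move 3: P2 pit3 -> P1=[3,5,6,3,5,2](0) P2=[0,1,7,0,6,3](1)
Move 4: P2 pit1 -> P1=[3,5,6,3,5,2](0) P2=[0,0,8,0,6,3](1)
Move 5: P1 pit0 -> P1=[0,6,7,4,5,2](0) P2=[0,0,8,0,6,3](1)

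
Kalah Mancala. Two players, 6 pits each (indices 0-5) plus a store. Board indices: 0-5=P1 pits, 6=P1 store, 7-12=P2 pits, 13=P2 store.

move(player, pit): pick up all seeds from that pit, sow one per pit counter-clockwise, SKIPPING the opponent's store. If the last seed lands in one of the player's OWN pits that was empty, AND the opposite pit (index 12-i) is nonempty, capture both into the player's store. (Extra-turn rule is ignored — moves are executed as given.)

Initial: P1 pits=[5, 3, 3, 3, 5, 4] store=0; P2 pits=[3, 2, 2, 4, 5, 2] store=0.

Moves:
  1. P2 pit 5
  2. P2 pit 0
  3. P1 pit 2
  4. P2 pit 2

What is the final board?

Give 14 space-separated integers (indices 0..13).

Answer: 0 3 0 4 6 5 0 0 3 0 6 6 0 8

Derivation:
Move 1: P2 pit5 -> P1=[6,3,3,3,5,4](0) P2=[3,2,2,4,5,0](1)
Move 2: P2 pit0 -> P1=[6,3,3,3,5,4](0) P2=[0,3,3,5,5,0](1)
Move 3: P1 pit2 -> P1=[6,3,0,4,6,5](0) P2=[0,3,3,5,5,0](1)
Move 4: P2 pit2 -> P1=[0,3,0,4,6,5](0) P2=[0,3,0,6,6,0](8)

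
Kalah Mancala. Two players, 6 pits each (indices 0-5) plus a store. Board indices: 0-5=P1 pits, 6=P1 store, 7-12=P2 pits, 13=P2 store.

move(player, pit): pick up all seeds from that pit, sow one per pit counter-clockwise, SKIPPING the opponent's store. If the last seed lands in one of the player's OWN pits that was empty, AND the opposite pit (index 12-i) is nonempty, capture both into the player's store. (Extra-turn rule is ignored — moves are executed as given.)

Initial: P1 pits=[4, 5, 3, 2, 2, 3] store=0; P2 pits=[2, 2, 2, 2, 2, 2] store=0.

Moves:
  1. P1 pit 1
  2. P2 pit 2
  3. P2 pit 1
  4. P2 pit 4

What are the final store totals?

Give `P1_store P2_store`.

Answer: 1 1

Derivation:
Move 1: P1 pit1 -> P1=[4,0,4,3,3,4](1) P2=[2,2,2,2,2,2](0)
Move 2: P2 pit2 -> P1=[4,0,4,3,3,4](1) P2=[2,2,0,3,3,2](0)
Move 3: P2 pit1 -> P1=[4,0,4,3,3,4](1) P2=[2,0,1,4,3,2](0)
Move 4: P2 pit4 -> P1=[5,0,4,3,3,4](1) P2=[2,0,1,4,0,3](1)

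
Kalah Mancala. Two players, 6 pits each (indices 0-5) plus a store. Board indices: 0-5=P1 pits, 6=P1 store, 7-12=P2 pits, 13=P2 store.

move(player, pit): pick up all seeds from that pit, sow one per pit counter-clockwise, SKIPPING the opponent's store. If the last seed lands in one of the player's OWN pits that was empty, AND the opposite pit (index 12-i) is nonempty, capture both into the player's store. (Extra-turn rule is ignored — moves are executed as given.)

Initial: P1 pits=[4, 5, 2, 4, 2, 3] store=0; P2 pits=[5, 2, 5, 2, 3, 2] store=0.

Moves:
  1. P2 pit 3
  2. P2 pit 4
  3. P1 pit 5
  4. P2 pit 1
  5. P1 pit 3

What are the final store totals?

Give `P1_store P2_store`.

Answer: 2 8

Derivation:
Move 1: P2 pit3 -> P1=[4,5,2,4,2,3](0) P2=[5,2,5,0,4,3](0)
Move 2: P2 pit4 -> P1=[5,6,2,4,2,3](0) P2=[5,2,5,0,0,4](1)
Move 3: P1 pit5 -> P1=[5,6,2,4,2,0](1) P2=[6,3,5,0,0,4](1)
Move 4: P2 pit1 -> P1=[5,0,2,4,2,0](1) P2=[6,0,6,1,0,4](8)
Move 5: P1 pit3 -> P1=[5,0,2,0,3,1](2) P2=[7,0,6,1,0,4](8)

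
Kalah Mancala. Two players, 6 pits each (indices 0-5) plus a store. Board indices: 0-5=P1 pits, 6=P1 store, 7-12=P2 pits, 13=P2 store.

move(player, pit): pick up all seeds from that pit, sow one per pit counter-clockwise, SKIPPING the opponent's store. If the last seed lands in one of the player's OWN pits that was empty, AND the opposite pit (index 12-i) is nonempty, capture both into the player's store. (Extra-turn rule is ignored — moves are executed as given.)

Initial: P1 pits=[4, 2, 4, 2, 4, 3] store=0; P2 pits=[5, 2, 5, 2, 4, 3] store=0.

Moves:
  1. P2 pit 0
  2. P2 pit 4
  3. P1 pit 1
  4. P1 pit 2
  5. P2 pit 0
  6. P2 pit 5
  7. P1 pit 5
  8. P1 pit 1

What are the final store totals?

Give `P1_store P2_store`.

Answer: 2 2

Derivation:
Move 1: P2 pit0 -> P1=[4,2,4,2,4,3](0) P2=[0,3,6,3,5,4](0)
Move 2: P2 pit4 -> P1=[5,3,5,2,4,3](0) P2=[0,3,6,3,0,5](1)
Move 3: P1 pit1 -> P1=[5,0,6,3,5,3](0) P2=[0,3,6,3,0,5](1)
Move 4: P1 pit2 -> P1=[5,0,0,4,6,4](1) P2=[1,4,6,3,0,5](1)
Move 5: P2 pit0 -> P1=[5,0,0,4,6,4](1) P2=[0,5,6,3,0,5](1)
Move 6: P2 pit5 -> P1=[6,1,1,5,6,4](1) P2=[0,5,6,3,0,0](2)
Move 7: P1 pit5 -> P1=[6,1,1,5,6,0](2) P2=[1,6,7,3,0,0](2)
Move 8: P1 pit1 -> P1=[6,0,2,5,6,0](2) P2=[1,6,7,3,0,0](2)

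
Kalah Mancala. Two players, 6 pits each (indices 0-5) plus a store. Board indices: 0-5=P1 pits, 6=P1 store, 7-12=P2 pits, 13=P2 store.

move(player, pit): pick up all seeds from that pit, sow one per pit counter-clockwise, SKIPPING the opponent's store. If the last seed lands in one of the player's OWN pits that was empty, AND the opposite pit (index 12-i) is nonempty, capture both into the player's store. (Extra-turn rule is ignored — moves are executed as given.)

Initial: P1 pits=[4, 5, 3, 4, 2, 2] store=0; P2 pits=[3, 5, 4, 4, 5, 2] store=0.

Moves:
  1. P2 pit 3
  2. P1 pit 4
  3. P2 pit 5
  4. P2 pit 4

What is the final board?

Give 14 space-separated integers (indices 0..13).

Answer: 7 7 4 5 0 3 1 3 5 4 0 0 1 3

Derivation:
Move 1: P2 pit3 -> P1=[5,5,3,4,2,2](0) P2=[3,5,4,0,6,3](1)
Move 2: P1 pit4 -> P1=[5,5,3,4,0,3](1) P2=[3,5,4,0,6,3](1)
Move 3: P2 pit5 -> P1=[6,6,3,4,0,3](1) P2=[3,5,4,0,6,0](2)
Move 4: P2 pit4 -> P1=[7,7,4,5,0,3](1) P2=[3,5,4,0,0,1](3)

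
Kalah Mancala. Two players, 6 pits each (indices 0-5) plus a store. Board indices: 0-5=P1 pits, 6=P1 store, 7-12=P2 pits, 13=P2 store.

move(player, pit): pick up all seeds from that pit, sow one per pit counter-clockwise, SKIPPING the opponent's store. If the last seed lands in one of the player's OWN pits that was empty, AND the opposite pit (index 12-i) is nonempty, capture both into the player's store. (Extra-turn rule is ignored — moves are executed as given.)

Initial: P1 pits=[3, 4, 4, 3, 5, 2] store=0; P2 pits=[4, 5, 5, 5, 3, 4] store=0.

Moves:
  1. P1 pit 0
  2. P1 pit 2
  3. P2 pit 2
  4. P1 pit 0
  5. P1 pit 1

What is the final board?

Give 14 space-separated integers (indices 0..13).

Move 1: P1 pit0 -> P1=[0,5,5,4,5,2](0) P2=[4,5,5,5,3,4](0)
Move 2: P1 pit2 -> P1=[0,5,0,5,6,3](1) P2=[5,5,5,5,3,4](0)
Move 3: P2 pit2 -> P1=[1,5,0,5,6,3](1) P2=[5,5,0,6,4,5](1)
Move 4: P1 pit0 -> P1=[0,6,0,5,6,3](1) P2=[5,5,0,6,4,5](1)
Move 5: P1 pit1 -> P1=[0,0,1,6,7,4](2) P2=[6,5,0,6,4,5](1)

Answer: 0 0 1 6 7 4 2 6 5 0 6 4 5 1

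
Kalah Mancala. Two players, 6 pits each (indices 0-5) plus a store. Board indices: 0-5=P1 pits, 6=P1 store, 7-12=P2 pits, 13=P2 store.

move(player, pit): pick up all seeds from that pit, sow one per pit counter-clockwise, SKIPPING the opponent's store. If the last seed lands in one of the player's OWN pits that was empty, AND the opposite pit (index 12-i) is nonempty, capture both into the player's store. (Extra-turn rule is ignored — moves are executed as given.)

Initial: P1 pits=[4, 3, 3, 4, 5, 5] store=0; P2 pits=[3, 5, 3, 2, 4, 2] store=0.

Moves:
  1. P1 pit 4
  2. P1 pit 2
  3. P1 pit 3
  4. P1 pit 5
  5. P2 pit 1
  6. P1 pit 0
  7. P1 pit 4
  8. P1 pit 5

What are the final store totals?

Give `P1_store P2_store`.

Answer: 6 1

Derivation:
Move 1: P1 pit4 -> P1=[4,3,3,4,0,6](1) P2=[4,6,4,2,4,2](0)
Move 2: P1 pit2 -> P1=[4,3,0,5,1,7](1) P2=[4,6,4,2,4,2](0)
Move 3: P1 pit3 -> P1=[4,3,0,0,2,8](2) P2=[5,7,4,2,4,2](0)
Move 4: P1 pit5 -> P1=[5,3,0,0,2,0](3) P2=[6,8,5,3,5,3](0)
Move 5: P2 pit1 -> P1=[6,4,1,0,2,0](3) P2=[6,0,6,4,6,4](1)
Move 6: P1 pit0 -> P1=[0,5,2,1,3,1](4) P2=[6,0,6,4,6,4](1)
Move 7: P1 pit4 -> P1=[0,5,2,1,0,2](5) P2=[7,0,6,4,6,4](1)
Move 8: P1 pit5 -> P1=[0,5,2,1,0,0](6) P2=[8,0,6,4,6,4](1)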